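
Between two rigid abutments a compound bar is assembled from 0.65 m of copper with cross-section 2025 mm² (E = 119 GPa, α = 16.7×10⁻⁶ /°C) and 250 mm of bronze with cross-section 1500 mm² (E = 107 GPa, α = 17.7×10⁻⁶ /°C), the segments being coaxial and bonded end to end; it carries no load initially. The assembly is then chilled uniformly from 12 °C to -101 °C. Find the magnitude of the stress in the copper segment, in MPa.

σ ≈ 200 MPa (tensile)

If the supports were absent, the total length change would be Σ αᵢΔT Lᵢ = 16.7×10⁻⁶×113×650 + 17.7×10⁻⁶×113×250 = 1.727 mm.
The rigid supports impose zero overall length change; the single axial force P common to all segments must satisfy P Σ Lᵢ/(AᵢEᵢ) = δ_free.
Σ Lᵢ/(AᵢEᵢ) = 650/(2025×119×10³) + 250/(1500×107×10³) = 4.255×10⁻⁶ mm/N.
So P = 1.727 / 4.255×10⁻⁶ = 405.8 kN, tensile.
σ_{copper} = P / A = 405800 / 2025 = 200.4 MPa.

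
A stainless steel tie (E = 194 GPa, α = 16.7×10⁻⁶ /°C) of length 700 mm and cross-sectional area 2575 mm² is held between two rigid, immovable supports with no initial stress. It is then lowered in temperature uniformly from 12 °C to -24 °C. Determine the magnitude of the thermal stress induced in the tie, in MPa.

Because both ends are immovable the net strain is zero, and the suppressed thermal strain is αΔT = 16.7×10⁻⁶ × 36 = 601.2×10⁻⁶.
σ = EαΔT = 194×10³ × 16.7×10⁻⁶ × 36 = 116.6 MPa (tensile; the tie is trying to contract).

σ ≈ 117 MPa (tensile)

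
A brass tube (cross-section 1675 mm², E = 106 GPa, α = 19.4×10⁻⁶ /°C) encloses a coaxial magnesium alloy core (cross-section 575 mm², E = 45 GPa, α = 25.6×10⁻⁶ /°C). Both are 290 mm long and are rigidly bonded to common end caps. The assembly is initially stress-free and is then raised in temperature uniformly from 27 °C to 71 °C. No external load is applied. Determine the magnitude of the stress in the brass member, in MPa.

σ ≈ 3.68 MPa (tensile)

The magnesium alloy has the larger α, so on heating it would change length more than the brass if both were free. The rigid plates force a common final length, so the magnesium alloy is put into compression and the brass into tension, with equal and opposite forces P (no external load).
Equating the net (thermal + elastic) strains gives |α₁ − α₂|·ΔT = P·[1/(A₁E₁) + 1/(A₂E₂)].
|α₁ − α₂|·ΔT = 6.2×10⁻⁶ × 44 = 0.0002728.
1/(A₁E₁) + 1/(A₂E₂) = 1/(1675×106×10³) + 1/(575×45×10³) = 4.428×10⁻⁸ N⁻¹.
P = 0.0002728 / 4.428×10⁻⁸ = 6161 N = 6.161 kN.
σ_{brass} = P/A₁ = 6161/1675 = 3.678 MPa, tensile.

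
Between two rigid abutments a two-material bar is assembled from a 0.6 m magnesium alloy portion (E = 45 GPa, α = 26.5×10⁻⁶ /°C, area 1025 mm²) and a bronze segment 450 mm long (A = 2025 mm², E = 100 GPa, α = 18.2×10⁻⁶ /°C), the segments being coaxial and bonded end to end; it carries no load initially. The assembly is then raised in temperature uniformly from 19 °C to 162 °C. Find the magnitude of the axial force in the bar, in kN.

If the supports were absent, the total length change would be Σ αᵢΔT Lᵢ = 26.5×10⁻⁶×143×600 + 18.2×10⁻⁶×143×450 = 3.445 mm.
The rigid supports impose zero overall length change; the single axial force P common to all segments must satisfy P Σ Lᵢ/(AᵢEᵢ) = δ_free.
Σ Lᵢ/(AᵢEᵢ) = 600/(1025×45×10³) + 450/(2025×100×10³) = 1.523×10⁻⁵ mm/N.
P = 3.445 / 1.523×10⁻⁵ = 226200 N = 226.2 kN, compressive.

P ≈ 226 kN (compressive)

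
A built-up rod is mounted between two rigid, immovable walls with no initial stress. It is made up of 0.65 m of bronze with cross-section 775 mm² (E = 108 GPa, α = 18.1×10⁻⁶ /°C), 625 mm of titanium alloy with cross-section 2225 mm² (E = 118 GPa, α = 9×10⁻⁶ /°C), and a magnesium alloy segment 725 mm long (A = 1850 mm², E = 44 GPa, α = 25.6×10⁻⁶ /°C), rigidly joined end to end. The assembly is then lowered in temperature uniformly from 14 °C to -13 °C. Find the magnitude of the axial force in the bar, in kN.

Free thermal contraction of the whole bar: Σ αᵢΔT Lᵢ = 18.1×10⁻⁶×27×650 + 9×10⁻⁶×27×625 + 25.6×10⁻⁶×27×725 = 0.9707 mm.
The rigid supports impose zero overall length change; the single axial force P common to all segments must satisfy P Σ Lᵢ/(AᵢEᵢ) = δ_free.
Σ Lᵢ/(AᵢEᵢ) = 650/(775×108×10³) + 625/(2225×118×10³) + 725/(1850×44×10³) = 1.905×10⁻⁵ mm/N.
P = 0.9707 / 1.905×10⁻⁵ = 50940 N = 50.94 kN, tensile.

P ≈ 50.9 kN (tensile)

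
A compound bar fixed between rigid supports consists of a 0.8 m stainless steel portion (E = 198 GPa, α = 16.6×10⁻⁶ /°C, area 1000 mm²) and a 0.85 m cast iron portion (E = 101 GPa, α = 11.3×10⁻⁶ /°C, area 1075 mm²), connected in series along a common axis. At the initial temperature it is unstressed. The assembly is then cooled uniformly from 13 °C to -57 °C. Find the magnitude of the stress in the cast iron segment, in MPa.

σ ≈ 126 MPa (tensile)

With the walls removed the bar would change length by δ_free = Σ αᵢΔT Lᵢ = 16.6×10⁻⁶×70×800 + 11.3×10⁻⁶×70×850 = 1.602 mm.
The walls prevent any net length change, so an axial force P (same in every segment) develops. Compatibility: P · Σ Lᵢ/(AᵢEᵢ) = δ_free.
The series flexibility is Σ Lᵢ/(AᵢEᵢ) = 800/(1000×198×10³) + 850/(1075×101×10³) = 1.187×10⁻⁵ mm/N.
So P = 1.602 / 1.187×10⁻⁵ = 135 kN, tensile.
σ_{cast iron} = P / A = 135000 / 1075 = 125.6 MPa.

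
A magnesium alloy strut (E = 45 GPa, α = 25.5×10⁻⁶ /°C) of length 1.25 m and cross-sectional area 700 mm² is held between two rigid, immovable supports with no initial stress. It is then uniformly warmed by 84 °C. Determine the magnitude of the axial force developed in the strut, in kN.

Full restraint means ε = 0, so the stress is σ = EαΔT = 45×10³ × 25.5×10⁻⁶ × 84 = 96.39 MPa.
Axial force P = σA = 96.39 × 700 = 67470 N = 67.47 kN, compressive.

P ≈ 67.5 kN (compressive)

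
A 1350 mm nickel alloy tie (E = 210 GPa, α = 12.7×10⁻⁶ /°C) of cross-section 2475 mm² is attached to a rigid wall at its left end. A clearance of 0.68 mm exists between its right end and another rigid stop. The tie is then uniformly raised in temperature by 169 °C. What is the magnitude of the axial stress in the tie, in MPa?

σ ≈ 345 MPa (compressive)

Free thermal elongation = αΔT L = 12.7×10⁻⁶ × 169 × 1350 = 2.898 mm.
This exceeds the 0.68 mm gap, so the wall pushes back. The portion of expansion that must be recovered elastically is δ_free − gap = 2.898 − 0.68 = 2.218 mm.
Compatibility: PL/(AE) = 2.218 mm, so σ = P/A = E × (2.218/1350) = 344.9 MPa.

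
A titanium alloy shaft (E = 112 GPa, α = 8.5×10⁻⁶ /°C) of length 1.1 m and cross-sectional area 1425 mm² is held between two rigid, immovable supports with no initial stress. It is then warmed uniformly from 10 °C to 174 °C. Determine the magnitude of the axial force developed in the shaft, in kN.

P ≈ 222 kN (compressive)

With zero net strain, σ = E·αΔT = 112 GPa × 8.5×10⁻⁶ × 164 = 156.1 MPa.
Axial force P = σA = 156.1 × 1425 = 222500 N = 222.5 kN, compressive.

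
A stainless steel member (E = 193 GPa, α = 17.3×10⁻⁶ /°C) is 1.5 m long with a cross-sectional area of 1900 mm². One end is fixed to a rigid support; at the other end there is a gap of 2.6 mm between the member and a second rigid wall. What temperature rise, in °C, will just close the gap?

Contact occurs when the free expansion equals the gap: αΔT L = 2.6 mm.
So ΔT = g/(αL) = 2.6/(17.3×10⁻⁶ × 1500) = 100.2 °C.

ΔT ≈ 100 °C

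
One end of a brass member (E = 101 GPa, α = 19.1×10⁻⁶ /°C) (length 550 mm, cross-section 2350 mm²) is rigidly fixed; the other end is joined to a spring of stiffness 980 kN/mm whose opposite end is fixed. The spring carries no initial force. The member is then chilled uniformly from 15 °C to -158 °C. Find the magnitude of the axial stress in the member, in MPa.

σ ≈ 232 MPa (tensile)

The unrestrained thermal change is αΔT L = 19.1×10⁻⁶ × 173 × 550 = 1.817 mm.
With a force P in the spring, the elastic change of the member is PL/(AE) and that of the spring is P/k; compatibility requires their sum to equal δ_free.
So P = δ_free / [L/(AE) + 1/k] = 1.817 / [ 550/(2350×101×10³) + 1/(980×10³) ].
P = 1.817 / 3.338×10⁻⁶ = 544500 N.
σ = P/A = 544500/2350 = 231.7 MPa.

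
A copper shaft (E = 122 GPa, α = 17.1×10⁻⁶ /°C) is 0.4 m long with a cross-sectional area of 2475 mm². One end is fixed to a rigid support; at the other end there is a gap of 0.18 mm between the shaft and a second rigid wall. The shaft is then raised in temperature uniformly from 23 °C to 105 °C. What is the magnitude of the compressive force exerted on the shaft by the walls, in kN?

Free thermal elongation = αΔT L = 17.1×10⁻⁶ × 82 × 400 = 0.5609 mm.
This exceeds the 0.18 mm gap, so the wall pushes back. The portion of expansion that must be recovered elastically is δ_free − gap = 0.5609 − 0.18 = 0.3809 mm.
So σ = E(δ_free − g)/L = 122×10³ × 0.3809/400 = 116.2 MPa.
Force on the wall = σA = 116.2 × 2475 mm² = 287.5 kN.

P ≈ 288 kN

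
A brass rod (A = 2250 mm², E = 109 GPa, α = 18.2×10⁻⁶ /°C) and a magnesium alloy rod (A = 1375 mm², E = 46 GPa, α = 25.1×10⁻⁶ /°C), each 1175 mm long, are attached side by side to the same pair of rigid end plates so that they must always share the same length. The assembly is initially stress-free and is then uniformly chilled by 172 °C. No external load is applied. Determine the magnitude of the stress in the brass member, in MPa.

σ ≈ 26.5 MPa (compressive)

Both members must finish at the same length. With the larger α, the magnesium alloy tends to over-contract; the plates restrain it, putting the magnesium alloy in tension and the brass in compression. With no external load the two internal forces are equal and opposite, magnitude P.
Equating the net (thermal + elastic) strains gives |α₁ − α₂|·ΔT = P·[1/(A₁E₁) + 1/(A₂E₂)].
|α₁ − α₂|·ΔT = 6.9×10⁻⁶ × 172 = 0.001187.
1/(A₁E₁) + 1/(A₂E₂) = 1/(2250×109×10³) + 1/(1375×46×10³) = 1.989×10⁻⁸ N⁻¹.
P = 0.001187 / 1.989×10⁻⁸ = 59670 N = 59.67 kN.
σ_{brass} = P/A₁ = 59670/2250 = 26.52 MPa, compressive.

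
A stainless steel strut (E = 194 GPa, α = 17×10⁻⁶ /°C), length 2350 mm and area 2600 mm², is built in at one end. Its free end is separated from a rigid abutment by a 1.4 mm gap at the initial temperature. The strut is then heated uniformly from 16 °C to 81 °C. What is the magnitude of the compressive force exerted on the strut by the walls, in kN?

If the wall were absent the strut would grow by αΔT L = 17×10⁻⁶ × 65 × 2350 = 2.597 mm.
The gap closes (δ_free > 1.4 mm) and the wall then resists a further 2.597 − 1.4 = 1.197 mm of expansion.
Compatibility: PL/(AE) = 1.197 mm, so σ = P/A = E × (1.197/2350) = 98.8 MPa.
Force on the wall = σA = 98.8 × 2600 mm² = 256.9 kN.

P ≈ 257 kN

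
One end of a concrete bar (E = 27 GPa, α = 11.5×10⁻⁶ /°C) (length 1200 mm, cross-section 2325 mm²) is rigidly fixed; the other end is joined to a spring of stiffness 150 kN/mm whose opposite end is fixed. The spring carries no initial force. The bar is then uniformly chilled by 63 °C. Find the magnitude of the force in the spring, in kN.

Free thermal contraction: δ_free = αΔT L = 11.5×10⁻⁶ × 63 × 1200 = 0.8694 mm.
With a force P in the spring, the elastic change of the bar is PL/(AE) and that of the spring is P/k; compatibility requires their sum to equal δ_free.
So P = δ_free / [L/(AE) + 1/k] = 0.8694 / [ 1200/(2325×27×10³) + 1/(150×10³) ].
P = 0.8694 / 2.578×10⁻⁵ = 33720 N.

P ≈ 33.7 kN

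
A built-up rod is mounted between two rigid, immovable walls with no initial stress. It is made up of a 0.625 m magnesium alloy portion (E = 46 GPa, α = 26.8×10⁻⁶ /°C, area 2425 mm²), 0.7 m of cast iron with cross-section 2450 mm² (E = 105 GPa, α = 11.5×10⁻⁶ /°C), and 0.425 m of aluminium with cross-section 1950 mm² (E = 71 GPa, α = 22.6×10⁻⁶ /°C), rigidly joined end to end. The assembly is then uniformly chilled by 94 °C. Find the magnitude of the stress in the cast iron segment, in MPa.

If the supports were absent, the total length change would be Σ αᵢΔT Lᵢ = 26.8×10⁻⁶×94×625 + 11.5×10⁻⁶×94×700 + 22.6×10⁻⁶×94×425 = 3.234 mm.
Since the ends are fixed, an axial force P builds up, equal in every segment, with P · Σ Lᵢ/(AᵢEᵢ) = δ_free.
The series flexibility is Σ Lᵢ/(AᵢEᵢ) = 625/(2425×46×10³) + 700/(2450×105×10³) + 425/(1950×71×10³) = 1.139×10⁻⁵ mm/N.
Hence P = δ_free / Σ(L/AE) = 3.234/1.139×10⁻⁵ = 283.8 kN (tensile).
σ_{cast iron} = P / A = 283800 / 2450 = 115.9 MPa.

σ ≈ 116 MPa (tensile)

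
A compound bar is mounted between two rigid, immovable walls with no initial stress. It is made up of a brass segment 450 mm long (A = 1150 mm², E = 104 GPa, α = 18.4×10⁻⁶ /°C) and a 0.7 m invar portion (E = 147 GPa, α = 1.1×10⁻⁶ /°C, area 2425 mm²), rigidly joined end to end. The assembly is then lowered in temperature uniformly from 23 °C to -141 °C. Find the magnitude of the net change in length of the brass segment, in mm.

Free thermal contraction of the whole bar: Σ αᵢΔT Lᵢ = 18.4×10⁻⁶×164×450 + 1.1×10⁻⁶×164×700 = 1.484 mm.
The rigid supports impose zero overall length change; the single axial force P common to all segments must satisfy P Σ Lᵢ/(AᵢEᵢ) = δ_free.
Σ Lᵢ/(AᵢEᵢ) = 450/(1150×104×10³) + 700/(2425×147×10³) = 5.726×10⁻⁶ mm/N.
So P = 1.484 / 5.726×10⁻⁶ = 259.2 kN, tensile.
For the brass segment, free thermal change = 18.4×10⁻⁶×164×450 = 1.358 mm and elastic change from P = 259200×450/(1150×104×10³) = 0.9752 mm; these oppose, so the net change is 0.383 mm (segment shortens).

|ΔL| ≈ 0.383 mm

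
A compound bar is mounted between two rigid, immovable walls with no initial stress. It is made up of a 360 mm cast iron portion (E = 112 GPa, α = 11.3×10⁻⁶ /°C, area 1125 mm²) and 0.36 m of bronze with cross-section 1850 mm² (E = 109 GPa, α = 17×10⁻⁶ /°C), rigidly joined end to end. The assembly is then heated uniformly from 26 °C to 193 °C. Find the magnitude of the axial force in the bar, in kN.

If the supports were absent, the total length change would be Σ αᵢΔT Lᵢ = 11.3×10⁻⁶×167×360 + 17×10⁻⁶×167×360 = 1.701 mm.
The rigid supports impose zero overall length change; the single axial force P common to all segments must satisfy P Σ Lᵢ/(AᵢEᵢ) = δ_free.
The series flexibility is Σ Lᵢ/(AᵢEᵢ) = 360/(1125×112×10³) + 360/(1850×109×10³) = 4.642×10⁻⁶ mm/N.
So P = 1.701 / 4.642×10⁻⁶ = 366.5 kN, compressive.

P ≈ 366 kN (compressive)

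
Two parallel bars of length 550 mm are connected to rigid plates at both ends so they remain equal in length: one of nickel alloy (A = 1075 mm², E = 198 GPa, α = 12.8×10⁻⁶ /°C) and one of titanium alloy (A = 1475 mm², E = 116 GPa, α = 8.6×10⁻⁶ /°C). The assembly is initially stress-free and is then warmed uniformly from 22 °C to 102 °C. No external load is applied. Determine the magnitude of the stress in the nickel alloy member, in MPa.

Equilibrium of a rigid end plate with no external load gives equal and opposite internal forces ±P in the two members. Since α_{nickel alloy} > α_{titanium alloy}, heating drives the nickel alloy into compression and the titanium alloy into tension.
Equating the net (thermal + elastic) strains gives |α₁ − α₂|·ΔT = P·[1/(A₁E₁) + 1/(A₂E₂)].
|α₁ − α₂|·ΔT = 4.2×10⁻⁶ × 80 = 0.000336.
1/(A₁E₁) + 1/(A₂E₂) = 1/(1075×198×10³) + 1/(1475×116×10³) = 1.054×10⁻⁸ N⁻¹.
P = 0.000336 / 1.054×10⁻⁸ = 31870 N = 31.87 kN.
σ_{nickel alloy} = P/A₁ = 31870/1075 = 29.65 MPa, compressive.

σ ≈ 29.6 MPa (compressive)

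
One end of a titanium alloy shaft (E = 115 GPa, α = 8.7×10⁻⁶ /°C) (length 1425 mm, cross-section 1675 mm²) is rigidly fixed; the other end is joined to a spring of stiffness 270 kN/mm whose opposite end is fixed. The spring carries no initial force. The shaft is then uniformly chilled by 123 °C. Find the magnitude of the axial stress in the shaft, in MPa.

σ ≈ 82 MPa (tensile)

Free thermal contraction: δ_free = αΔT L = 8.7×10⁻⁶ × 123 × 1425 = 1.525 mm.
With a force P in the spring, the elastic change of the shaft is PL/(AE) and that of the spring is P/k; compatibility requires their sum to equal δ_free.
P [ L/(AE) + 1/k ] = δ_free → P [ 1425/(1675×115×10³) + 1/(270×10³) ] = 1.525.
P = 1.525 / 1.11×10⁻⁵ = 137400 N.
σ = P/A = 137400/1675 = 82.01 MPa.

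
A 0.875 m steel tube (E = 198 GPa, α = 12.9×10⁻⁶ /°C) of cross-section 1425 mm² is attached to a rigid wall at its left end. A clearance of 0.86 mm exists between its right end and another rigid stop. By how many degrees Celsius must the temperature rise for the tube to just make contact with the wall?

The gap closes when αΔT L = 0.86 mm, since the tube is still unstressed at that instant.
ΔT = 0.86 / (12.9×10⁻⁶ × 875) = 76.19 °C.

ΔT ≈ 76.2 °C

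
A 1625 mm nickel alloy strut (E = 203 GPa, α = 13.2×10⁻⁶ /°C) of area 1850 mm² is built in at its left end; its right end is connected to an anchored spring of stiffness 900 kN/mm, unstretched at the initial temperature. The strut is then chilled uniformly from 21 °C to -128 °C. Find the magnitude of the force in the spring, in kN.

P ≈ 588 kN

The unrestrained thermal change is αΔT L = 13.2×10⁻⁶ × 149 × 1625 = 3.196 mm.
With a force P in the spring, the elastic change of the strut is PL/(AE) and that of the spring is P/k; compatibility requires their sum to equal δ_free.
P [ L/(AE) + 1/k ] = δ_free → P [ 1625/(1850×203×10³) + 1/(900×10³) ] = 3.196.
P = 3.196 / 5.438×10⁻⁶ = 587700 N.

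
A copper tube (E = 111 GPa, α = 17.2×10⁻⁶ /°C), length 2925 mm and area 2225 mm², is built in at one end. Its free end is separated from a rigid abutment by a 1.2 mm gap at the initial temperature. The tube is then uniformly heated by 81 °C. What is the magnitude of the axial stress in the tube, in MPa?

Free thermal elongation = αΔT L = 17.2×10⁻⁶ × 81 × 2925 = 4.075 mm.
After closing the 1.2 mm clearance, 4.075 − 1.2 = 2.875 mm of expansion remains to be suppressed by the wall.
That suppressed elongation corresponds to σ = E·Δ/L = 111×10³ × 2.875/2925 = 109.1 MPa.

σ ≈ 109 MPa (compressive)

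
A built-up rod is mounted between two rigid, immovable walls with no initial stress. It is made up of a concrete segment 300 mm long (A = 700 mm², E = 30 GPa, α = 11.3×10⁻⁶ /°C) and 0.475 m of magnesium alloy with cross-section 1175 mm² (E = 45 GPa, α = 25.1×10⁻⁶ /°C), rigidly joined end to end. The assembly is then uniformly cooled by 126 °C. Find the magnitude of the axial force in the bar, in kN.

With the walls removed the bar would change length by δ_free = Σ αᵢΔT Lᵢ = 11.3×10⁻⁶×126×300 + 25.1×10⁻⁶×126×475 = 1.929 mm.
The walls prevent any net length change, so an axial force P (same in every segment) develops. Compatibility: P · Σ Lᵢ/(AᵢEᵢ) = δ_free.
Σ Lᵢ/(AᵢEᵢ) = 300/(700×30×10³) + 475/(1175×45×10³) = 2.327×10⁻⁵ mm/N.
Hence P = δ_free / Σ(L/AE) = 1.929/2.327×10⁻⁵ = 82.92 kN (tensile).

P ≈ 82.9 kN (tensile)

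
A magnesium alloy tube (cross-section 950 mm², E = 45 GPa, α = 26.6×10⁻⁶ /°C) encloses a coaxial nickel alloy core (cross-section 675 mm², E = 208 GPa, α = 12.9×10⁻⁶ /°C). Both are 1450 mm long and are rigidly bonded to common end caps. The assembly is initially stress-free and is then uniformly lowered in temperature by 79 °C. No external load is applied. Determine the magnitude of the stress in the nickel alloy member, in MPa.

σ ≈ 52.5 MPa (compressive)

The magnesium alloy has the larger α, so on cooling it would change length more than the nickel alloy if both were free. The rigid plates force a common final length, so the magnesium alloy is put into tension and the nickel alloy into compression, with equal and opposite forces P (no external load).
Setting the final lengths equal and cancelling L: (α₁ − α₂)ΔT = P/(A₁E₁) + P/(A₂E₂).
|α₁ − α₂|·ΔT = 13.7×10⁻⁶ × 79 = 0.001082.
1/(A₁E₁) + 1/(A₂E₂) = 1/(950×45×10³) + 1/(675×208×10³) = 3.051×10⁻⁸ N⁻¹.
P = 0.001082 / 3.051×10⁻⁸ = 35470 N = 35.47 kN.
σ_{nickel alloy} = P/A₂ = 35470/675 = 52.55 MPa, compressive.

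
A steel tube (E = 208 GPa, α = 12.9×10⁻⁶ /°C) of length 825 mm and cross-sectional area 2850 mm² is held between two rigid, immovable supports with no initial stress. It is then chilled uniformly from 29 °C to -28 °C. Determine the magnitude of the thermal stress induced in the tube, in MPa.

σ ≈ 153 MPa (tensile)

With length fixed, the mechanical strain must cancel the thermal strain αΔT = 12.9×10⁻⁶ × 57 = 735.3×10⁻⁶.
σ = EαΔT = 208×10³ × 12.9×10⁻⁶ × 57 = 152.9 MPa (tensile; the tube is trying to contract).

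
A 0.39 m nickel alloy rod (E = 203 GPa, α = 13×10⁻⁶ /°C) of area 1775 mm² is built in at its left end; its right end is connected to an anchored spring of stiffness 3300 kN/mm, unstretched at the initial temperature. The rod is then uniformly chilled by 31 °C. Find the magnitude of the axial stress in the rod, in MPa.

σ ≈ 63.9 MPa (tensile)

If the spring were absent the rod would shorten by αΔT L = 13×10⁻⁶ × 31 × 390 = 0.1572 mm.
Let P be the tensile force in the spring. The rod extends elastically by PL/(AE) and the spring stretches by P/k; together these equal δ_free.
So P = δ_free / [L/(AE) + 1/k] = 0.1572 / [ 390/(1775×203×10³) + 1/(3300×10³) ].
P = 0.1572 / 1.385×10⁻⁶ = 113400 N.
σ = P/A = 113400/1775 = 63.91 MPa.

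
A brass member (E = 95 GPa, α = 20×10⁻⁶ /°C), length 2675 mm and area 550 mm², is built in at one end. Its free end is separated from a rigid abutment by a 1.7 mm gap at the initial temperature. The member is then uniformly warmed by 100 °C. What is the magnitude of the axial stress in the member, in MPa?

Free thermal elongation = αΔT L = 20×10⁻⁶ × 100 × 2675 = 5.35 mm.
After closing the 1.7 mm clearance, 5.35 − 1.7 = 3.65 mm of expansion remains to be suppressed by the wall.
That suppressed elongation corresponds to σ = E·Δ/L = 95×10³ × 3.65/2675 = 129.6 MPa.

σ ≈ 130 MPa (compressive)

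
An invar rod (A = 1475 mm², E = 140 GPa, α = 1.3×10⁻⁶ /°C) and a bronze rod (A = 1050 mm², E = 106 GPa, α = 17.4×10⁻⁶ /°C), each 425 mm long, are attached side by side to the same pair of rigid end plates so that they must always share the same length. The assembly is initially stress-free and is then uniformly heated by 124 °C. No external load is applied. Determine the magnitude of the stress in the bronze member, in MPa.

σ ≈ 138 MPa (compressive)

The bronze has the larger α, so on heating it would change length more than the invar if both were free. The rigid plates force a common final length, so the bronze is put into compression and the invar into tension, with equal and opposite forces P (no external load).
Equating the net (thermal + elastic) strains gives |α₁ − α₂|·ΔT = P·[1/(A₁E₁) + 1/(A₂E₂)].
|α₁ − α₂|·ΔT = 16.1×10⁻⁶ × 124 = 0.001996.
1/(A₁E₁) + 1/(A₂E₂) = 1/(1475×140×10³) + 1/(1050×106×10³) = 1.383×10⁻⁸ N⁻¹.
So P = 0.001996 / 1.383×10⁻⁸ = 144.4 kN.
σ_{bronze} = P/A₂ = 144400/1050 = 137.5 MPa, compressive.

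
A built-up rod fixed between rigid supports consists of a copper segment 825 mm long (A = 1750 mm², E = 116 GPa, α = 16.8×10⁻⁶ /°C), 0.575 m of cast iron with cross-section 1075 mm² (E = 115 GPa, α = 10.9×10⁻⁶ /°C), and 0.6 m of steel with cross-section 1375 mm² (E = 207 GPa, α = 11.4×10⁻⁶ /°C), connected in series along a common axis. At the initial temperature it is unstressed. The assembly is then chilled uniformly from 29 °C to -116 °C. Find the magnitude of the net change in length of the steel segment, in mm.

If the supports were absent, the total length change would be Σ αᵢΔT Lᵢ = 16.8×10⁻⁶×145×825 + 10.9×10⁻⁶×145×575 + 11.4×10⁻⁶×145×600 = 3.91 mm.
The rigid supports impose zero overall length change; the single axial force P common to all segments must satisfy P Σ Lᵢ/(AᵢEᵢ) = δ_free.
The series flexibility is Σ Lᵢ/(AᵢEᵢ) = 825/(1750×116×10³) + 575/(1075×115×10³) + 600/(1375×207×10³) = 1.082×10⁻⁵ mm/N.
So P = 3.91 / 1.082×10⁻⁵ = 361.3 kN, tensile.
For the steel segment, free thermal change = 11.4×10⁻⁶×145×600 = 0.9918 mm and elastic change from P = 361300×600/(1375×207×10³) = 0.7616 mm; these oppose, so the net change is 0.23 mm (segment shortens).

|ΔL| ≈ 0.23 mm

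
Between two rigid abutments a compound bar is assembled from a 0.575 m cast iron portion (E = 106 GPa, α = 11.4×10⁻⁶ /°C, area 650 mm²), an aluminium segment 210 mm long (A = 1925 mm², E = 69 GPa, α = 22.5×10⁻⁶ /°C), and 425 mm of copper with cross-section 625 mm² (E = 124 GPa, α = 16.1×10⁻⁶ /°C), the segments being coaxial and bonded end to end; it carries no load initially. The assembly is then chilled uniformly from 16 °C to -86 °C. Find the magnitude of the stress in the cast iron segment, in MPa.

σ ≈ 185 MPa (tensile)

If the supports were absent, the total length change would be Σ αᵢΔT Lᵢ = 11.4×10⁻⁶×102×575 + 22.5×10⁻⁶×102×210 + 16.1×10⁻⁶×102×425 = 1.848 mm.
Since the ends are fixed, an axial force P builds up, equal in every segment, with P · Σ Lᵢ/(AᵢEᵢ) = δ_free.
Σ Lᵢ/(AᵢEᵢ) = 575/(650×106×10³) + 210/(1925×69×10³) + 425/(625×124×10³) = 1.541×10⁻⁵ mm/N.
So P = 1.848 / 1.541×10⁻⁵ = 120 kN, tensile.
σ_{cast iron} = P / A = 120000 / 650 = 184.5 MPa.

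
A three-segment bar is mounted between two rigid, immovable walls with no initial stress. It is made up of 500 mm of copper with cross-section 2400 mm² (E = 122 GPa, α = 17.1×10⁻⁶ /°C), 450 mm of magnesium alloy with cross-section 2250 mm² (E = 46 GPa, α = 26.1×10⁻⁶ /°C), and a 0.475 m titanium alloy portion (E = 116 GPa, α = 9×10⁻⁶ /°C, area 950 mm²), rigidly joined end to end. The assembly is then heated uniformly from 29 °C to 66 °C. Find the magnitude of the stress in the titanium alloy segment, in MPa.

σ ≈ 92.3 MPa (compressive)

Free thermal expansion of the whole bar: Σ αᵢΔT Lᵢ = 17.1×10⁻⁶×37×500 + 26.1×10⁻⁶×37×450 + 9×10⁻⁶×37×475 = 0.9091 mm.
The walls prevent any net length change, so an axial force P (same in every segment) develops. Compatibility: P · Σ Lᵢ/(AᵢEᵢ) = δ_free.
The series flexibility is Σ Lᵢ/(AᵢEᵢ) = 500/(2400×122×10³) + 450/(2250×46×10³) + 475/(950×116×10³) = 1.037×10⁻⁵ mm/N.
Hence P = δ_free / Σ(L/AE) = 0.9091/1.037×10⁻⁵ = 87.7 kN (compressive).
σ_{titanium alloy} = P / A = 87700 / 950 = 92.32 MPa.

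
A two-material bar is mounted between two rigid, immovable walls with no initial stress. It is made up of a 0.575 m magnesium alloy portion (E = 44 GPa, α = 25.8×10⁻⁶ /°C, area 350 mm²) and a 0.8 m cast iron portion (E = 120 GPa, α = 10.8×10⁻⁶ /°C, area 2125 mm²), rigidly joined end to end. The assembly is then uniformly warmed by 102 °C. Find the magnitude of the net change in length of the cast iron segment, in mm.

|ΔL| ≈ 0.696 mm

With the walls removed the bar would change length by δ_free = Σ αᵢΔT Lᵢ = 25.8×10⁻⁶×102×575 + 10.8×10⁻⁶×102×800 = 2.394 mm.
The walls prevent any net length change, so an axial force P (same in every segment) develops. Compatibility: P · Σ Lᵢ/(AᵢEᵢ) = δ_free.
Σ Lᵢ/(AᵢEᵢ) = 575/(350×44×10³) + 800/(2125×120×10³) = 4.047×10⁻⁵ mm/N.
Hence P = δ_free / Σ(L/AE) = 2.394/4.047×10⁻⁵ = 59.16 kN (compressive).
For the cast iron segment, free thermal change = 10.8×10⁻⁶×102×800 = 0.8813 mm and elastic change from P = 59160×800/(2125×120×10³) = 0.1856 mm; these oppose, so the net change is 0.696 mm (segment lengthens).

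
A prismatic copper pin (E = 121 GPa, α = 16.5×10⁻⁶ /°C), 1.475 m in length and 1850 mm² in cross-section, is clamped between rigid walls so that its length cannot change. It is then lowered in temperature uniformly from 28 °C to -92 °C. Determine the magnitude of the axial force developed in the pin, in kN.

P ≈ 443 kN (tensile)

Full restraint means ε = 0, so the stress is σ = EαΔT = 121×10³ × 16.5×10⁻⁶ × 120 = 239.6 MPa.
P = AEαΔT = 1850 × 121×10³ × 16.5×10⁻⁶ × 120 = 443.2 kN (tensile).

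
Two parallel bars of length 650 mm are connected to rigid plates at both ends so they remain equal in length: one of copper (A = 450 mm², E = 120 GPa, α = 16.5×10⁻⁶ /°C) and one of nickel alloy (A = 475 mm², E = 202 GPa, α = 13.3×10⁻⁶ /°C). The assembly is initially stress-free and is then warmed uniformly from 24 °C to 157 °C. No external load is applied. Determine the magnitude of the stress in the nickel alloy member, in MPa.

Equilibrium of a rigid end plate with no external load gives equal and opposite internal forces ±P in the two members. Since α_{copper} > α_{nickel alloy}, heating drives the copper into compression and the nickel alloy into tension.
Compatibility of the two members (thermal + elastic change equal): (α₁ − α₂)ΔT = P·[1/(A₁E₁) + 1/(A₂E₂)].
|α₁ − α₂|·ΔT = 3.2×10⁻⁶ × 133 = 0.0004256.
1/(A₁E₁) + 1/(A₂E₂) = 1/(450×120×10³) + 1/(475×202×10³) = 2.894×10⁻⁸ N⁻¹.
So P = 0.0004256 / 2.894×10⁻⁸ = 14.71 kN.
σ_{nickel alloy} = P/A₂ = 14710/475 = 30.96 MPa, tensile.

σ ≈ 31 MPa (tensile)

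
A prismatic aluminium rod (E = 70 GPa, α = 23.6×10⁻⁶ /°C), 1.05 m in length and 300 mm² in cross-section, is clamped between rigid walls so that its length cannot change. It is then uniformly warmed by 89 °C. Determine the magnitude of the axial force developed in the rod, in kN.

P ≈ 44.1 kN (compressive)

The ends cannot move, so σ = EαΔT = 70×10³ × 23.6×10⁻⁶ × 89 = 147 MPa.
P = AEαΔT = 300 × 70×10³ × 23.6×10⁻⁶ × 89 = 44.11 kN (compressive).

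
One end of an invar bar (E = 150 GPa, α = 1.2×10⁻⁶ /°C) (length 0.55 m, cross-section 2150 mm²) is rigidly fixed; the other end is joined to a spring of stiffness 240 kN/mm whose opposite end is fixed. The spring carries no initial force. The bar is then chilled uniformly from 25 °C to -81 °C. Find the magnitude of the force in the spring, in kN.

P ≈ 11.9 kN

The unrestrained thermal change is αΔT L = 1.2×10⁻⁶ × 106 × 550 = 0.06996 mm.
With a force P in the spring, the elastic change of the bar is PL/(AE) and that of the spring is P/k; compatibility requires their sum to equal δ_free.
P [ L/(AE) + 1/k ] = δ_free → P [ 550/(2150×150×10³) + 1/(240×10³) ] = 0.06996.
P = 0.06996 / 5.872×10⁻⁶ = 11910 N.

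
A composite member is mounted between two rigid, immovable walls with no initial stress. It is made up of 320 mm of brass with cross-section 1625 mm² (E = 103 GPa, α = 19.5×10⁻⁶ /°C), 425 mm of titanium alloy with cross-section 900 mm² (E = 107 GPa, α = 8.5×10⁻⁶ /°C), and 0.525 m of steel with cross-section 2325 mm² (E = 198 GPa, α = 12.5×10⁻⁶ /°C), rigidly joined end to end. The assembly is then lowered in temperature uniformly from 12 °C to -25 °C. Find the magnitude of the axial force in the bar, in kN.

P ≈ 81.4 kN (tensile)

With the walls removed the bar would change length by δ_free = Σ αᵢΔT Lᵢ = 19.5×10⁻⁶×37×320 + 8.5×10⁻⁶×37×425 + 12.5×10⁻⁶×37×525 = 0.6074 mm.
The rigid supports impose zero overall length change; the single axial force P common to all segments must satisfy P Σ Lᵢ/(AᵢEᵢ) = δ_free.
Σ Lᵢ/(AᵢEᵢ) = 320/(1625×103×10³) + 425/(900×107×10³) + 525/(2325×198×10³) = 7.466×10⁻⁶ mm/N.
P = 0.6074 / 7.466×10⁻⁶ = 81350 N = 81.35 kN, tensile.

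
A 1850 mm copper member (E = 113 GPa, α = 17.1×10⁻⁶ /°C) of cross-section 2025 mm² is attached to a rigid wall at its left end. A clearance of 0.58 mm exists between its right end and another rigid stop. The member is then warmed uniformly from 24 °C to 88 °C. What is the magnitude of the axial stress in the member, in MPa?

Free thermal elongation = αΔT L = 17.1×10⁻⁶ × 64 × 1850 = 2.025 mm.
After closing the 0.58 mm clearance, 2.025 − 0.58 = 1.445 mm of expansion remains to be suppressed by the wall.
So σ = E(δ_free − g)/L = 113×10³ × 1.445/1850 = 88.24 MPa.

σ ≈ 88.2 MPa (compressive)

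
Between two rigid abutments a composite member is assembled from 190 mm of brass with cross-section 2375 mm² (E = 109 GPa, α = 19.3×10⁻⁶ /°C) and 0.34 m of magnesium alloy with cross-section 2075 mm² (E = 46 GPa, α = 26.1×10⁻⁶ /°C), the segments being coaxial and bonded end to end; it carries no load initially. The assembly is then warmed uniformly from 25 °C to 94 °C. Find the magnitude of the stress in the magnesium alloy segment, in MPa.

Free thermal expansion of the whole bar: Σ αᵢΔT Lᵢ = 19.3×10⁻⁶×69×190 + 26.1×10⁻⁶×69×340 = 0.8653 mm.
The rigid supports impose zero overall length change; the single axial force P common to all segments must satisfy P Σ Lᵢ/(AᵢEᵢ) = δ_free.
Σ Lᵢ/(AᵢEᵢ) = 190/(2375×109×10³) + 340/(2075×46×10³) = 4.296×10⁻⁶ mm/N.
So P = 0.8653 / 4.296×10⁻⁶ = 201.4 kN, compressive.
σ_{magnesium alloy} = P / A = 201400 / 2075 = 97.07 MPa.

σ ≈ 97.1 MPa (compressive)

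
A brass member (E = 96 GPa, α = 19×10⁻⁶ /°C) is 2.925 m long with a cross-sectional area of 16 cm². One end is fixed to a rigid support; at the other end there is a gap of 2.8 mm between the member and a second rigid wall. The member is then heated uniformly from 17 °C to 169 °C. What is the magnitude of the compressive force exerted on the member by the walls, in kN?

Unrestrained expansion: δ_free = αΔT L = 19×10⁻⁶ × 152 × 2925 = 8.447 mm.
This exceeds the 2.8 mm gap, so the wall pushes back. The portion of expansion that must be recovered elastically is δ_free − gap = 8.447 − 2.8 = 5.647 mm.
Compatibility: PL/(AE) = 5.647 mm, so σ = P/A = E × (5.647/2925) = 185.4 MPa.
Force on the wall = σA = 185.4 × 1600 mm² = 296.6 kN.

P ≈ 297 kN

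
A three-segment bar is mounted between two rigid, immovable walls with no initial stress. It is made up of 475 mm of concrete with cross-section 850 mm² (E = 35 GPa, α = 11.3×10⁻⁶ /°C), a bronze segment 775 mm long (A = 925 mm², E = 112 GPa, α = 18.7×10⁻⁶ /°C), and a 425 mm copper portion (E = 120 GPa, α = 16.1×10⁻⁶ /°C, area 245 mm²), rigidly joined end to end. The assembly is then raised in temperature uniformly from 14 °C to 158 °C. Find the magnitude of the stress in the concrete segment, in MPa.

σ ≈ 119 MPa (compressive)

Free thermal expansion of the whole bar: Σ αᵢΔT Lᵢ = 11.3×10⁻⁶×144×475 + 18.7×10⁻⁶×144×775 + 16.1×10⁻⁶×144×425 = 3.845 mm.
The rigid supports impose zero overall length change; the single axial force P common to all segments must satisfy P Σ Lᵢ/(AᵢEᵢ) = δ_free.
Σ Lᵢ/(AᵢEᵢ) = 475/(850×35×10³) + 775/(925×112×10³) + 425/(245×120×10³) = 3.79×10⁻⁵ mm/N.
Hence P = δ_free / Σ(L/AE) = 3.845/3.79×10⁻⁵ = 101.4 kN (compressive).
σ_{concrete} = P / A = 101400 / 850 = 119.4 MPa.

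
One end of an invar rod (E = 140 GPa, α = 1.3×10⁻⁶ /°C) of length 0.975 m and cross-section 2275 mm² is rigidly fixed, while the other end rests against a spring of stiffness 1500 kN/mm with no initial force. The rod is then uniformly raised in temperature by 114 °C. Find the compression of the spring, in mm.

δ ≈ 0.0258 mm

Free thermal expansion: δ_free = αΔT L = 1.3×10⁻⁶ × 114 × 975 = 0.1445 mm.
With a force P in the spring, the elastic change of the rod is PL/(AE) and that of the spring is P/k; compatibility requires their sum to equal δ_free.
P [ L/(AE) + 1/k ] = δ_free → P [ 975/(2275×140×10³) + 1/(1500×10³) ] = 0.1445.
P = 0.1445 / 3.728×10⁻⁶ = 38760 N.
Spring compression = P/k = 38760/(1500×10³) = 0.02584 mm.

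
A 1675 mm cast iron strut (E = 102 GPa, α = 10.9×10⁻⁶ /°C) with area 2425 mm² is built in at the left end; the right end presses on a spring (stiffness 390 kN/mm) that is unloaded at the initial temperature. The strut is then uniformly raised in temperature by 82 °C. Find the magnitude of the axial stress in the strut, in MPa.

σ ≈ 66.1 MPa (compressive)

Free thermal expansion: δ_free = αΔT L = 10.9×10⁻⁶ × 82 × 1675 = 1.497 mm.
Let P be the compressive force at the spring. The strut shortens elastically by PL/(AE) and the spring compresses by P/k; together these equal δ_free.
So P = δ_free / [L/(AE) + 1/k] = 1.497 / [ 1675/(2425×102×10³) + 1/(390×10³) ].
P = 1.497 / 9.336×10⁻⁶ = 160400 N.
σ = P/A = 160400/2425 = 66.13 MPa.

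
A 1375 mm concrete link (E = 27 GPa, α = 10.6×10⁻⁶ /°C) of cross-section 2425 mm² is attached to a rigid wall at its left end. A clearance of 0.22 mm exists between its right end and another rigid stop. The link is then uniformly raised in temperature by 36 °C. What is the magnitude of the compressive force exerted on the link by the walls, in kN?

P ≈ 14.5 kN

Free thermal elongation = αΔT L = 10.6×10⁻⁶ × 36 × 1375 = 0.5247 mm.
The gap closes (δ_free > 0.22 mm) and the wall then resists a further 0.5247 − 0.22 = 0.3047 mm of expansion.
That suppressed elongation corresponds to σ = E·Δ/L = 27×10³ × 0.3047/1375 = 5.983 MPa.
P = σA = 5.983 × 2425 = 14.51 kN.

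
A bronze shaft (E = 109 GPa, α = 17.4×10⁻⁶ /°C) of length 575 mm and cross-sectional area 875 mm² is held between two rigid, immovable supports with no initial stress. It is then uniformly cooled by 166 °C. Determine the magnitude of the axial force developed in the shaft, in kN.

P ≈ 275 kN (tensile)

The ends cannot move, so σ = EαΔT = 109×10³ × 17.4×10⁻⁶ × 166 = 314.8 MPa.
P = AEαΔT = 875 × 109×10³ × 17.4×10⁻⁶ × 166 = 275.5 kN (tensile).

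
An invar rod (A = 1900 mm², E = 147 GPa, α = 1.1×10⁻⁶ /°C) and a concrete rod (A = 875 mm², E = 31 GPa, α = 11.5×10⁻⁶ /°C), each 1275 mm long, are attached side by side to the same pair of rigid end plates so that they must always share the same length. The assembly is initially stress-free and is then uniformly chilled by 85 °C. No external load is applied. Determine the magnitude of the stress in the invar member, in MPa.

Both members must finish at the same length. With the larger α, the concrete tends to over-contract; the plates restrain it, putting the concrete in tension and the invar in compression. With no external load the two internal forces are equal and opposite, magnitude P.
Compatibility of the two members (thermal + elastic change equal): (α₁ − α₂)ΔT = P·[1/(A₁E₁) + 1/(A₂E₂)].
|α₁ − α₂|·ΔT = 10.4×10⁻⁶ × 85 = 0.000884.
1/(A₁E₁) + 1/(A₂E₂) = 1/(1900×147×10³) + 1/(875×31×10³) = 4.045×10⁻⁸ N⁻¹.
So P = 0.000884 / 4.045×10⁻⁸ = 21.86 kN.
σ_{invar} = P/A₁ = 21860/1900 = 11.5 MPa, compressive.

σ ≈ 11.5 MPa (compressive)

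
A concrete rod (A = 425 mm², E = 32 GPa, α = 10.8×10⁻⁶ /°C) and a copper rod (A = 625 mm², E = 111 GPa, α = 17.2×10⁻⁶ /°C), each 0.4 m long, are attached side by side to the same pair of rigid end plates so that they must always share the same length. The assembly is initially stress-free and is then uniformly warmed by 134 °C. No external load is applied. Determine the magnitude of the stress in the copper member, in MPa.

The copper has the larger α, so on heating it would change length more than the concrete if both were free. The rigid plates force a common final length, so the copper is put into compression and the concrete into tension, with equal and opposite forces P (no external load).
Compatibility of the two members (thermal + elastic change equal): (α₁ − α₂)ΔT = P·[1/(A₁E₁) + 1/(A₂E₂)].
|α₁ − α₂|·ΔT = 6.4×10⁻⁶ × 134 = 0.0008576.
1/(A₁E₁) + 1/(A₂E₂) = 1/(425×32×10³) + 1/(625×111×10³) = 8.794×10⁻⁸ N⁻¹.
So P = 0.0008576 / 8.794×10⁻⁸ = 9.752 kN.
σ_{copper} = P/A₂ = 9752/625 = 15.6 MPa, compressive.

σ ≈ 15.6 MPa (compressive)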